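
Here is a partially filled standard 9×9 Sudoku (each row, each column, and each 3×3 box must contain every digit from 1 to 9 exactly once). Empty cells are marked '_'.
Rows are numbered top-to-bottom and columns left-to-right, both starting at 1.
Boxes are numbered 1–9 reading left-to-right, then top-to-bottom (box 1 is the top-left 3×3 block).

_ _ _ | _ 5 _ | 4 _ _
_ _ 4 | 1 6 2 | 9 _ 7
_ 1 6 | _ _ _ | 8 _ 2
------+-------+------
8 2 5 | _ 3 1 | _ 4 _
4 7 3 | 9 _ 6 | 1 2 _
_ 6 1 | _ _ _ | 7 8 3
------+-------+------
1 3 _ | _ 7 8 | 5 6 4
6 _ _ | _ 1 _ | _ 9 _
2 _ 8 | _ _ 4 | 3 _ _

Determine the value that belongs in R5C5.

Row 5 already contains {1, 2, 3, 4, 6, 7, 9}.
Column 5 already contains {1, 3, 5, 6, 7}.
Its 3×3 block (box 5) already contains {1, 3, 6, 9}.
The only value from 1–9 not eliminated is 8, so R5C5 = 8.

8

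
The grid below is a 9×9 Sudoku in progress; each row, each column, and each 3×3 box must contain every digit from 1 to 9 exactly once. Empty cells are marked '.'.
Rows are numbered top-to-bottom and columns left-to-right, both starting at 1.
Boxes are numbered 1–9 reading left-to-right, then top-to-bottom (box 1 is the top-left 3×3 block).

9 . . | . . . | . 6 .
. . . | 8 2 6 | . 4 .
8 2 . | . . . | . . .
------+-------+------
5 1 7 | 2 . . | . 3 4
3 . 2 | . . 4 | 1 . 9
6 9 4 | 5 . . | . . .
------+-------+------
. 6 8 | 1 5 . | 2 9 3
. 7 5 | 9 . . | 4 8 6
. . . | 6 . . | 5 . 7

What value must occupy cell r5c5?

6

Cell r5c5 itself could take any of {6, 7, 8} by direct elimination.
Consider where 6 can go in row 5.
r5c2 is out (column 2 already has a 6).
r5c4 is out (column 4 already has a 6).
r5c8 is out (column 8 already has a 6).
So the only cell in row 5 that can hold 6 is r5c5.
Therefore r5c5 = 6.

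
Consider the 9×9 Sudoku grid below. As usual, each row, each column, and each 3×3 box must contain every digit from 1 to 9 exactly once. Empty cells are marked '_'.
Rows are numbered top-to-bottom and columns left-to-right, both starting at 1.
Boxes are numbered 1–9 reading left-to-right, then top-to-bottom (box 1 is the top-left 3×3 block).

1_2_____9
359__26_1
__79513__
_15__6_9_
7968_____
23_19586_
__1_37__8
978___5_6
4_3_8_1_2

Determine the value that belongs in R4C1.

8

Row 4 already contains {1, 5, 6, 9}.
Column 1 already contains {1, 2, 3, 4, 7, 9}.
Its 3×3 block (box 4) already contains {1, 2, 3, 5, 6, 7, 9}.
The only value from 1–9 not eliminated is 8, so R4C1 = 8.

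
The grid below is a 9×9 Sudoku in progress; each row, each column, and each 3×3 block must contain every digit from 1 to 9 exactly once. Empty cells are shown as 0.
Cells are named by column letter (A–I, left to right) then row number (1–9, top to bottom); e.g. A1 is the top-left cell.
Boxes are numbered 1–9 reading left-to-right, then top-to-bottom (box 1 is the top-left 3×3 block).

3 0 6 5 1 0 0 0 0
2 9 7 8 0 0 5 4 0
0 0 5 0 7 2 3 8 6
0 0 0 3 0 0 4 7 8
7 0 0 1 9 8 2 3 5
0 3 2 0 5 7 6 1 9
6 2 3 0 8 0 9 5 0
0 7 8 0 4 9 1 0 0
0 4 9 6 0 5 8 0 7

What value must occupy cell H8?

Cell H8 itself could take any of {2, 6} by direct elimination.
Consider where 6 can go in row 8.
A8 is out (column A already has a 6).
D8 is out (column D already has a 6).
I8 is out (column I already has a 6).
So the only cell in row 8 that can hold 6 is H8.
Therefore H8 = 6.

6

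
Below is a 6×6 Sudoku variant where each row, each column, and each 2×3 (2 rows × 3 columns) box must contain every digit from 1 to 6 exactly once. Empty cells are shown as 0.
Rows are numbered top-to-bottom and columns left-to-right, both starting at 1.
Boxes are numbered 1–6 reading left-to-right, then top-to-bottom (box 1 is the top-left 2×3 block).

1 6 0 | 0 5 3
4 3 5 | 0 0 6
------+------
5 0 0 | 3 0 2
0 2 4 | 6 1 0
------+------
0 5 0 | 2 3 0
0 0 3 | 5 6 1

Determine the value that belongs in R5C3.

1

Cell R5C3 itself could take any of {1, 6} by direct elimination.
Consider where 1 can go in row 5.
R5C1 is out (column 1 already has a 1).
R5C6 is out (column 6 already has a 1).
So the only cell in row 5 that can hold 1 is R5C3.
Therefore R5C3 = 1.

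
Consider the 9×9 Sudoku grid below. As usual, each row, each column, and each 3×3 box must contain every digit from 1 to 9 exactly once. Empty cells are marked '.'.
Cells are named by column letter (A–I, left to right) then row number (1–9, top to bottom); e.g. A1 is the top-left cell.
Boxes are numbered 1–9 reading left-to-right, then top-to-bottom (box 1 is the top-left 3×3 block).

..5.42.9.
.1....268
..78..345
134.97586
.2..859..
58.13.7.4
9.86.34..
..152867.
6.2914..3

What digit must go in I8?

9

Row 8 already contains {1, 2, 5, 6, 7, 8}.
Column I already contains {3, 4, 5, 6, 8}.
Its 3×3 block (box 9) already contains {3, 4, 6, 7}.
The only value from 1–9 not eliminated is 9, so I8 = 9.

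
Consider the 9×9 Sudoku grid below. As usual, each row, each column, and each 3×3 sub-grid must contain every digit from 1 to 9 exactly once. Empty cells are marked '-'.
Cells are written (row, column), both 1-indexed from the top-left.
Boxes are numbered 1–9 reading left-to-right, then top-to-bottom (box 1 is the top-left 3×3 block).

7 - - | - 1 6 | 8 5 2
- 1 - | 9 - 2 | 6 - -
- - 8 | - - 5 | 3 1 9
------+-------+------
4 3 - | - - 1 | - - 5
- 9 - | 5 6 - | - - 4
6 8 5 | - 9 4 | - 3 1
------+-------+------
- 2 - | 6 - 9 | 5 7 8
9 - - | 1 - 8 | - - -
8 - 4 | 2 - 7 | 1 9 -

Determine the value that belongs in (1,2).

4

Row 1 already contains {1, 2, 5, 6, 7, 8}.
Column 2 already contains {1, 2, 3, 8, 9}.
Its 3×3 block (box 1) already contains {1, 7, 8}.
The only value from 1–9 not eliminated is 4, so (1,2) = 4.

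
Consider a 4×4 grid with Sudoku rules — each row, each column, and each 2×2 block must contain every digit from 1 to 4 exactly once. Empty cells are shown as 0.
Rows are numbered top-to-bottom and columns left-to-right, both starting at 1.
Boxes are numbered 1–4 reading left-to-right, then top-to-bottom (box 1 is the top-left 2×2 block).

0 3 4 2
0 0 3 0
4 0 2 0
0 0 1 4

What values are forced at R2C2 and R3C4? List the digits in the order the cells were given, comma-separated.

For R2C2:
  Consider where 4 can go in box 1.
  R1C1 is out (row 1 already has a 4).
  R2C1 is out (column 1 already has a 4).
  So the only cell in box 1 that can hold 4 is R2C2.
  So R2C2 = 4.
For R3C4:
  Row 3 already contains {2, 4}.
  Column 4 already contains {2, 4}.
  Its 2×2 block (box 4) already contains {1, 2, 4}.
  The only value from 1–4 not eliminated is 3, so R3C4 = 3.

4,3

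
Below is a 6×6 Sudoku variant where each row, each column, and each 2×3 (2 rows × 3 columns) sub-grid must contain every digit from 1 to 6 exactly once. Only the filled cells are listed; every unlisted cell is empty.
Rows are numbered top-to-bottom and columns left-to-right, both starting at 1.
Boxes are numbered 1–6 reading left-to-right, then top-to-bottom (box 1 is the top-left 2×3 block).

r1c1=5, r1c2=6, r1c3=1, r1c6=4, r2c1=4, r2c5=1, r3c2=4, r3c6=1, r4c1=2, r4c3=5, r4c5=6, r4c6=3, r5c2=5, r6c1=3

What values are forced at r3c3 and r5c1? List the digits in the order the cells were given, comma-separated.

3,1

For r3c3:
  Consider where 3 can go in row 3.
  r3c1 is out (column 1 already has a 3).
  r3c4 is out (box 4 already has a 3).
  r3c5 is out (box 4 already has a 3).
  So the only cell in row 3 that can hold 3 is r3c3.
  So r3c3 = 3.
For r5c1:
  Consider where 1 can go in column 1.
  r3c1 is out (row 3 already has a 1).
  So the only cell in column 1 that can hold 1 is r5c1.
  So r5c1 = 1.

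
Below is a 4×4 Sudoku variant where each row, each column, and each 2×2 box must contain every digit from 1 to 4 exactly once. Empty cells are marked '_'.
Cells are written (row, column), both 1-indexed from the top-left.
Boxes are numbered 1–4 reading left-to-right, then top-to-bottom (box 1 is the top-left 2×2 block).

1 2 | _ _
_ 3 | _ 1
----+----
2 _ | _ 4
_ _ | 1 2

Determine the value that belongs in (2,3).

Cell (2,3) itself could take any of {2, 4} by direct elimination.
Consider where 2 can go in box 2.
(1,3) is out (row 1 already has a 2).
(1,4) is out (row 1 already has a 2).
So the only cell in box 2 that can hold 2 is (2,3).
Therefore (2,3) = 2.

2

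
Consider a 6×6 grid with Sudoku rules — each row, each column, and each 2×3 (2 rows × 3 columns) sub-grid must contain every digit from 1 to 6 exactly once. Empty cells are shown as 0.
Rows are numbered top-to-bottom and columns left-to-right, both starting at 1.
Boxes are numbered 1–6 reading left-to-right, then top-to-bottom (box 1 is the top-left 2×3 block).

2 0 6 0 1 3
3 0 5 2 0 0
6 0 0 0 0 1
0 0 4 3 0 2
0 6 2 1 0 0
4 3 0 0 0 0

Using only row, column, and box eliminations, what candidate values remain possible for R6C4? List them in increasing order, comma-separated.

Row 6 already contains {3, 4}.
Column 4 already contains {1, 2, 3}.
Its 2×3 block (box 6) already contains {1}.
Removing those from 1–6 leaves {5, 6} as the candidates for R6C4.

5,6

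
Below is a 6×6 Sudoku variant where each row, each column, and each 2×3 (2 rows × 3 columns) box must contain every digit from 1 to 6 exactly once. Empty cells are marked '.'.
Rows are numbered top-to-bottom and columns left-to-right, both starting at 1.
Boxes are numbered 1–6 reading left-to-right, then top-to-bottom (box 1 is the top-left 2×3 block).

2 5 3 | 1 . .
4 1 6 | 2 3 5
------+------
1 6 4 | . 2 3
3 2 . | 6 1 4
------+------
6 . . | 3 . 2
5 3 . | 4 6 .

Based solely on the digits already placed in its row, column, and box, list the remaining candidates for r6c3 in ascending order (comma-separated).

Row 6 already contains {3, 4, 5, 6}.
Column 3 already contains {3, 4, 6}.
Its 2×3 block (box 5) already contains {3, 5, 6}.
Removing those from 1–6 leaves {1, 2} as the candidates for r6c3.

1,2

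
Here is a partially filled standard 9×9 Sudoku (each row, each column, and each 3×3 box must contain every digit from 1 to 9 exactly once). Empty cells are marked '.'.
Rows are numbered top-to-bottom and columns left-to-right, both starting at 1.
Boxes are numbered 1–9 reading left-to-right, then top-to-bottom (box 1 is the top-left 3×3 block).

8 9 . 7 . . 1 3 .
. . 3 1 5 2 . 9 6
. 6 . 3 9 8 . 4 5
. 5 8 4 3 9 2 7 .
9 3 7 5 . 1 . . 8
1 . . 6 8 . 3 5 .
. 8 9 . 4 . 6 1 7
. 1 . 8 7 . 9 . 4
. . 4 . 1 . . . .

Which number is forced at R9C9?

3

Cell R9C9 itself could take any of {2, 3} by direct elimination.
Consider where 3 can go in column 9.
R1C9 is out (row 1 already has a 3).
R4C9 is out (row 4 already has a 3).
R6C9 is out (row 6 already has a 3).
So the only cell in column 9 that can hold 3 is R9C9.
Therefore R9C9 = 3.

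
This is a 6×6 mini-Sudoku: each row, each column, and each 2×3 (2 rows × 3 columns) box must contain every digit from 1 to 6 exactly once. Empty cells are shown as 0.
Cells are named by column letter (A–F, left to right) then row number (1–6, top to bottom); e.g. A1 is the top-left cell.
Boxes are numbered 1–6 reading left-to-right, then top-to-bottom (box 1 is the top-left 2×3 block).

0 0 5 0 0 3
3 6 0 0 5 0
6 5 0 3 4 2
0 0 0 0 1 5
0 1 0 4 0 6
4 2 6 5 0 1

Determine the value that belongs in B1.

Row 1 already contains {3, 5}.
Column B already contains {1, 2, 5, 6}.
Its 2×3 block (box 1) already contains {3, 5, 6}.
The only value from 1–6 not eliminated is 4, so B1 = 4.

4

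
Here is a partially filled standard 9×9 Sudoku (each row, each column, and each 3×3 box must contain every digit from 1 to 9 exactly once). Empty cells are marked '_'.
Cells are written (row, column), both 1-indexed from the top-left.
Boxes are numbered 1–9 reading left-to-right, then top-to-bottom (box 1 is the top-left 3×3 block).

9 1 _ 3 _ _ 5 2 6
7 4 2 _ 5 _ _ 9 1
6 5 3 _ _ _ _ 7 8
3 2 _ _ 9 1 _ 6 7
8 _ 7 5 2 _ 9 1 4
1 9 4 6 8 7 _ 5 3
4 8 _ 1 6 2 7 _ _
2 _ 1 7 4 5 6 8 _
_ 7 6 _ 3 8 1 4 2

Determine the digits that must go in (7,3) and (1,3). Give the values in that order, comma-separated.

9,8

For (7,3):
  Consider where 9 can go in box 7.
  (8,2) is out (column 2 already has a 9).
  (9,1) is out (column 1 already has a 9).
  So the only cell in box 7 that can hold 9 is (7,3).
  So (7,3) = 9.
For (1,3):
  Row 1 already contains {1, 2, 3, 5, 6, 9}.
  Column 3 already contains {1, 2, 3, 4, 6, 7}.
  Its 3×3 block (box 1) already contains {1, 2, 3, 4, 5, 6, 7, 9}.
  The only value from 1–9 not eliminated is 8, so (1,3) = 8.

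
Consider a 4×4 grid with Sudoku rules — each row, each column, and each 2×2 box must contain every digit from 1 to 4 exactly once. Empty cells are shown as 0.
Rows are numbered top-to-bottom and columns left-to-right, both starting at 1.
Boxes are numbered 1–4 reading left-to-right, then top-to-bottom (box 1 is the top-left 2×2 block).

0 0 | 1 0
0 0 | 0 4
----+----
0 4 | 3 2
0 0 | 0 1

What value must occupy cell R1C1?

Cell R1C1 itself could take any of {2, 3, 4} by direct elimination.
Consider where 4 can go in column 1.
R2C1 is out (row 2 already has a 4).
R3C1 is out (row 3 already has a 4).
R4C1 is out (box 3 already has a 4).
So the only cell in column 1 that can hold 4 is R1C1.
Therefore R1C1 = 4.

4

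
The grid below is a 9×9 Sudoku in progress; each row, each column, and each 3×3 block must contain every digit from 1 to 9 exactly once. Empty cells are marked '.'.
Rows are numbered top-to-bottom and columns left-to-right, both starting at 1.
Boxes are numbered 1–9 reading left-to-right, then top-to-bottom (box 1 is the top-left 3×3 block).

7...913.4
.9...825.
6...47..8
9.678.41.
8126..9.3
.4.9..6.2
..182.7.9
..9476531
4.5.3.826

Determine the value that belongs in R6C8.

Cell R6C8 itself could take any of {7, 8} by direct elimination.
Consider where 8 can go in row 6.
R6C1 is out (column 1 already has a 8).
R6C3 is out (box 4 already has a 8).
R6C5 is out (column 5 already has a 8).
R6C6 is out (column 6 already has a 8).
So the only cell in row 6 that can hold 8 is R6C8.
Therefore R6C8 = 8.

8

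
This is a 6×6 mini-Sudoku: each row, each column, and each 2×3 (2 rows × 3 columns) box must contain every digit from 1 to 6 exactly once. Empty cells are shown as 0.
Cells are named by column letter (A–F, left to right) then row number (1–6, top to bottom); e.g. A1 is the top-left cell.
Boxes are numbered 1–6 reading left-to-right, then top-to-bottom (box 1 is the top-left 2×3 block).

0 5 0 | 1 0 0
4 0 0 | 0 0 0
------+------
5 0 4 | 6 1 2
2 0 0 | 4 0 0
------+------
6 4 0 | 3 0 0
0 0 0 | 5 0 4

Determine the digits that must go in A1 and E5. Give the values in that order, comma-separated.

For A1:
  Row 1 already contains {1, 5}.
  Column A already contains {2, 4, 5, 6}.
  Its 2×3 block (box 1) already contains {4, 5}.
  The only value from 1–6 not eliminated is 3, so A1 = 3.
For E5:
  Row 5 already contains {3, 4, 6}.
  Column E already contains {1}.
  Its 2×3 block (box 6) already contains {3, 4, 5}.
  The only value from 1–6 not eliminated is 2, so E5 = 2.

3,2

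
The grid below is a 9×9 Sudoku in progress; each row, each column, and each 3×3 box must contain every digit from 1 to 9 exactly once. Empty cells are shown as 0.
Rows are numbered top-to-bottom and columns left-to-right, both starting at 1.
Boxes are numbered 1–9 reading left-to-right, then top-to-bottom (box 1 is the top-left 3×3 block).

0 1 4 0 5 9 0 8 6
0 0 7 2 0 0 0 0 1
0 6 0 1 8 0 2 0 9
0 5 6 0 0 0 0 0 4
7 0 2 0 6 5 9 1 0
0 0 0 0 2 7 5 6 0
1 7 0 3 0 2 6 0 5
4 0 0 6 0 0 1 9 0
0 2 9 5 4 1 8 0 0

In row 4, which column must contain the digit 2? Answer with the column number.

8

Consider where 2 can go in row 4.
R4C1 is out (box 4 already has a 2).
R4C4 is out (column 4 already has a 2).
R4C5 is out (column 5 already has a 2).
R4C6 is out (column 6 already has a 2).
R4C7 is out (column 7 already has a 2).
So the only cell in row 4 that can hold 2 is R4C8.
That is column 8.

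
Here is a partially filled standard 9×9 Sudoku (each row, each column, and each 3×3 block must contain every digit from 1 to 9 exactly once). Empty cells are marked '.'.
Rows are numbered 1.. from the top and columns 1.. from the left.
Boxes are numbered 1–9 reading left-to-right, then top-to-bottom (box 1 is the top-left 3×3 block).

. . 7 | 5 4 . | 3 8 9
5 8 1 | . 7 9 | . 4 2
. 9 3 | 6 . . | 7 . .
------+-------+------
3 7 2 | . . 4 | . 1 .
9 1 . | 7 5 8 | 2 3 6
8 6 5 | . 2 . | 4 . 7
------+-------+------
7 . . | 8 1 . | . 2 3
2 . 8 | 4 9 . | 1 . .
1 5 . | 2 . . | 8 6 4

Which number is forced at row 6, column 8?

Row 6 already contains {2, 4, 5, 6, 7, 8}.
Column 8 already contains {1, 2, 3, 4, 6, 8}.
Its 3×3 block (box 6) already contains {1, 2, 3, 4, 6, 7}.
The only value from 1–9 not eliminated is 9, so row 6, column 8 = 9.

9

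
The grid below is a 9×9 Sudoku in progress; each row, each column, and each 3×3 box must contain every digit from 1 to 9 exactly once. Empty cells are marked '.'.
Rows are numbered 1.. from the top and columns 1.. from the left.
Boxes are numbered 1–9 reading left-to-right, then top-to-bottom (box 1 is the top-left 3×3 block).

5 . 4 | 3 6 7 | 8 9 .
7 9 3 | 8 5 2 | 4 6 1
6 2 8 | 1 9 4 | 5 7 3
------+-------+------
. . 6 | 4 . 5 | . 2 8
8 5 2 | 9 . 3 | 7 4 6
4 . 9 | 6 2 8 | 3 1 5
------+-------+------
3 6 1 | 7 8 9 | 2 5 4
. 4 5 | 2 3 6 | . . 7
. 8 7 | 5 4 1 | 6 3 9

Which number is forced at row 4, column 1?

Row 4 already contains {2, 4, 5, 6, 8}.
Column 1 already contains {3, 4, 5, 6, 7, 8}.
Its 3×3 block (box 4) already contains {2, 4, 5, 6, 8, 9}.
The only value from 1–9 not eliminated is 1, so row 4, column 1 = 1.

1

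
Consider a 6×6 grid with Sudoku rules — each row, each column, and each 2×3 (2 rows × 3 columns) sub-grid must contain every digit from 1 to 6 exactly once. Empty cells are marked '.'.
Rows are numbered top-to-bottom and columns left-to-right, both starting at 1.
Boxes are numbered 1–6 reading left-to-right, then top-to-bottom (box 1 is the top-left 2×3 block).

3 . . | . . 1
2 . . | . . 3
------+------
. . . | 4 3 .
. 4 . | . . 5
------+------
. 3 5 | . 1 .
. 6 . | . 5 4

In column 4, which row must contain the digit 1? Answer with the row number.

4

Consider where 1 can go in column 4.
R1C4 is out (row 1 already has a 1).
R2C4 is out (box 2 already has a 1).
R5C4 is out (row 5 already has a 1).
R6C4 is out (box 6 already has a 1).
So the only cell in column 4 that can hold 1 is R4C4.
That is row 4.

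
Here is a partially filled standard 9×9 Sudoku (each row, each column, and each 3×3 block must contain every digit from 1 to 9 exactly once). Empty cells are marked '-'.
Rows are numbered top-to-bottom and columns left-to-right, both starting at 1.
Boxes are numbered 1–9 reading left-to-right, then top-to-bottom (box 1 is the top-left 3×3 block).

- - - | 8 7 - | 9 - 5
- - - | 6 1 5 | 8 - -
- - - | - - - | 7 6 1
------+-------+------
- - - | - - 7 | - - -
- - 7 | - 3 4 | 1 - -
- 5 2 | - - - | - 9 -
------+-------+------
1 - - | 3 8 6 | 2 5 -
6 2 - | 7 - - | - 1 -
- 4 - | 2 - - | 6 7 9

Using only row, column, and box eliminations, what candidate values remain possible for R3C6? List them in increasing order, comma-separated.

2,3,9

Row 3 already contains {1, 6, 7}.
Column 6 already contains {4, 5, 6, 7}.
Its 3×3 block (box 2) already contains {1, 5, 6, 7, 8}.
Removing those from 1–9 leaves {2, 3, 9} as the candidates for R3C6.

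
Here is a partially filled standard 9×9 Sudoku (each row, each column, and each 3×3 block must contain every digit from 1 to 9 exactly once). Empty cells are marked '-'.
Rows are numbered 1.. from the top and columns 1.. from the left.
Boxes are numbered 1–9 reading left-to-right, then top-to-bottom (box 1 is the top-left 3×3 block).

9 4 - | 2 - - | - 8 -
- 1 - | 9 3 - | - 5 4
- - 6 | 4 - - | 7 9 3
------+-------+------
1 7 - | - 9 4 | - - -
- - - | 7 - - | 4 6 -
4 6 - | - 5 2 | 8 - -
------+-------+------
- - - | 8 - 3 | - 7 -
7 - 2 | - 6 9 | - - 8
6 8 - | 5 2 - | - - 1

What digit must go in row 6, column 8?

1

Cell row 6, column 8 itself could take any of {1, 3} by direct elimination.
Consider where 1 can go in column 8.
row 4, column 8 is out (row 4 already has a 1).
row 8, column 8 is out (box 9 already has a 1).
row 9, column 8 is out (row 9 already has a 1).
So the only cell in column 8 that can hold 1 is row 6, column 8.
Therefore row 6, column 8 = 1.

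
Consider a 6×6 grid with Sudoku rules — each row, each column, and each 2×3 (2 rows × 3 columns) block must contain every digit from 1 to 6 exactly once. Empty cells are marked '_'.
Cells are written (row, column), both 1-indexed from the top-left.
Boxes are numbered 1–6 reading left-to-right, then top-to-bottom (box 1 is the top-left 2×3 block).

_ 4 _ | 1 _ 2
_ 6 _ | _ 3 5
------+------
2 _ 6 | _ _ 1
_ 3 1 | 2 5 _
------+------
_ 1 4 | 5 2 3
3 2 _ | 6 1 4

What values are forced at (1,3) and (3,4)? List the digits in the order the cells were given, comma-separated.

For (1,3):
  Consider where 3 can go in box 1.
  (1,1) is out (column 1 already has a 3).
  (2,1) is out (row 2 already has a 3).
  (2,3) is out (row 2 already has a 3).
  So the only cell in box 1 that can hold 3 is (1,3).
  So (1,3) = 3.
For (3,4):
  Consider where 3 can go in box 4.
  (3,5) is out (column 5 already has a 3).
  (4,6) is out (row 4 already has a 3).
  So the only cell in box 4 that can hold 3 is (3,4).
  So (3,4) = 3.

3,3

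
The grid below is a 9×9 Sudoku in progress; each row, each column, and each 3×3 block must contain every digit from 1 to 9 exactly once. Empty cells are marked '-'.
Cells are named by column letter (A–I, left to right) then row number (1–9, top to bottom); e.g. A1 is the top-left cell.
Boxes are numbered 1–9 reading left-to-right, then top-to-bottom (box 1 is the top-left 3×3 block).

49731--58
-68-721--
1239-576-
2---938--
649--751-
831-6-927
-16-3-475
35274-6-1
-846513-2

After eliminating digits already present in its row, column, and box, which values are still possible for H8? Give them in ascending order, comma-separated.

8,9

Row 8 already contains {1, 2, 3, 4, 5, 6, 7}.
Column H already contains {1, 2, 5, 6, 7}.
Its 3×3 block (box 9) already contains {1, 2, 3, 4, 5, 6, 7}.
Removing those from 1–9 leaves {8, 9} as the candidates for H8.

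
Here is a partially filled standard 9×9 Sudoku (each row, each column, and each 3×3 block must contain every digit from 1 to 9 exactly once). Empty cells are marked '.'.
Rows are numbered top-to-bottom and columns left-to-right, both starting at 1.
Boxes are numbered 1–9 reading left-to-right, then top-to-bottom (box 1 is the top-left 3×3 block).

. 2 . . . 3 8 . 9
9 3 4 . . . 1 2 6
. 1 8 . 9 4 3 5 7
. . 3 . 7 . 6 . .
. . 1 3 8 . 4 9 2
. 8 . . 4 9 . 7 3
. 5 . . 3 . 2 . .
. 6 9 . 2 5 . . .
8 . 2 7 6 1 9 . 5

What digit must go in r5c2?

Row 5 already contains {1, 2, 3, 4, 8, 9}.
Column 2 already contains {1, 2, 3, 5, 6, 8}.
Its 3×3 block (box 4) already contains {1, 3, 8}.
The only value from 1–9 not eliminated is 7, so r5c2 = 7.

7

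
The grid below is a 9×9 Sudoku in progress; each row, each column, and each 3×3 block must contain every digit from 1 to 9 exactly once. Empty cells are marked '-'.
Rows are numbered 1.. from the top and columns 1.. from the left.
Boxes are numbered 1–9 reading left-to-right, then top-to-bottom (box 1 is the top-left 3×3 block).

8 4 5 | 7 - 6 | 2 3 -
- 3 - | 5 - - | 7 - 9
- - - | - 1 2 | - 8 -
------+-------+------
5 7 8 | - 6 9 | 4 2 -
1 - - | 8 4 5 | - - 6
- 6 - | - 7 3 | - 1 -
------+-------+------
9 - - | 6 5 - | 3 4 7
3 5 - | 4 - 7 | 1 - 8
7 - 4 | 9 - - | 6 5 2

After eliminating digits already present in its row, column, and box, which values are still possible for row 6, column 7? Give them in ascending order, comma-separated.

5,8,9

Row 6 already contains {1, 3, 6, 7}.
Column 7 already contains {1, 2, 3, 4, 6, 7}.
Its 3×3 block (box 6) already contains {1, 2, 4, 6}.
Removing those from 1–9 leaves {5, 8, 9} as the candidates for row 6, column 7.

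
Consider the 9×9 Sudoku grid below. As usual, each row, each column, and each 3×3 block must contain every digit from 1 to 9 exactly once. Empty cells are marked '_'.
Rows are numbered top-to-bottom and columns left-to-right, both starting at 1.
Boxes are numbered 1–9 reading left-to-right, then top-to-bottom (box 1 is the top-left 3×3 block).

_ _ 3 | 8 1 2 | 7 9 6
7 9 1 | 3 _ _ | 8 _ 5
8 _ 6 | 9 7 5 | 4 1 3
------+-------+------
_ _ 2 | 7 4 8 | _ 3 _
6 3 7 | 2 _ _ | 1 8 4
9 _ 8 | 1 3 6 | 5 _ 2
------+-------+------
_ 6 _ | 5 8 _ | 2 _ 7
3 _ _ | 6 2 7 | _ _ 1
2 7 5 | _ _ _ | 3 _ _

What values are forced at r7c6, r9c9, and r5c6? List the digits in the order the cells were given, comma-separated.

3,8,9

For r7c6:
  Consider where 3 can go in box 8.
  r9c4 is out (row 9 already has a 3).
  r9c5 is out (row 9 already has a 3).
  r9c6 is out (row 9 already has a 3).
  So the only cell in box 8 that can hold 3 is r7c6.
  So r7c6 = 3.
For r9c9:
  Consider where 8 can go in box 9.
  r7c8 is out (row 7 already has a 8).
  r8c7 is out (column 7 already has a 8).
  r8c8 is out (column 8 already has a 8).
  r9c8 is out (column 8 already has a 8).
  So the only cell in box 9 that can hold 8 is r9c9.
  So r9c9 = 8.
For r5c6:
  Row 5 already contains {1, 2, 3, 4, 6, 7, 8}.
  Column 6 already contains {2, 5, 6, 7, 8}.
  Its 3×3 block (box 5) already contains {1, 2, 3, 4, 6, 7, 8}.
  The only value from 1–9 not eliminated is 9, so r5c6 = 9.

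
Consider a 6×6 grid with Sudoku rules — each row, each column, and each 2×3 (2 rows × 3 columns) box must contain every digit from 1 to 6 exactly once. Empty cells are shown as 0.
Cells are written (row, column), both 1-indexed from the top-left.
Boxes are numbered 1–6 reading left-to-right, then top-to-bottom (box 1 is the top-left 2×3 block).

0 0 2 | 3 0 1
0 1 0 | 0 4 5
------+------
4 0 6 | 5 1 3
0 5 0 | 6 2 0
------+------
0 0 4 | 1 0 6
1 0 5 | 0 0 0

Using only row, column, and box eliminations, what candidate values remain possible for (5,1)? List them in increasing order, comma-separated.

Row 5 already contains {1, 4, 6}.
Column 1 already contains {1, 4}.
Its 2×3 block (box 5) already contains {1, 4, 5}.
Removing those from 1–6 leaves {2, 3} as the candidates for (5,1).

2,3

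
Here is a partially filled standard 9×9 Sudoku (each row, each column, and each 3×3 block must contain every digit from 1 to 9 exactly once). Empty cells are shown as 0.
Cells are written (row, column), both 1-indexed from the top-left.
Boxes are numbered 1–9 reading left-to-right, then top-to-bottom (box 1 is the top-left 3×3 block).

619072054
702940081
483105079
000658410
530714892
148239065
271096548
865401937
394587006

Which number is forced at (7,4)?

3

Row 7 already contains {1, 2, 4, 5, 6, 7, 8, 9}.
Column 4 already contains {1, 2, 4, 5, 6, 7, 9}.
Its 3×3 block (box 8) already contains {1, 4, 5, 6, 7, 8, 9}.
The only value from 1–9 not eliminated is 3, so (7,4) = 3.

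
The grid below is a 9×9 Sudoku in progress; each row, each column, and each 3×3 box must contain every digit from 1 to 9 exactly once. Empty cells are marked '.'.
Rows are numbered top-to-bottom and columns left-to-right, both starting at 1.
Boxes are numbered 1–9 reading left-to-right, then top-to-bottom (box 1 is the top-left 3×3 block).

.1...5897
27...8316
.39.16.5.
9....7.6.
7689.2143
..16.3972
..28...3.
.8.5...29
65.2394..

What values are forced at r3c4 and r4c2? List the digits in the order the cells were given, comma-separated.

For r3c4:
  Consider where 7 can go in column 4.
  r1c4 is out (row 1 already has a 7).
  r2c4 is out (row 2 already has a 7).
  r4c4 is out (row 4 already has a 7).
  So the only cell in column 4 that can hold 7 is r3c4.
  So r3c4 = 7.
For r4c2:
  Consider where 2 can go in column 2.
  r6c2 is out (row 6 already has a 2).
  r7c2 is out (row 7 already has a 2).
  So the only cell in column 2 that can hold 2 is r4c2.
  So r4c2 = 2.

7,2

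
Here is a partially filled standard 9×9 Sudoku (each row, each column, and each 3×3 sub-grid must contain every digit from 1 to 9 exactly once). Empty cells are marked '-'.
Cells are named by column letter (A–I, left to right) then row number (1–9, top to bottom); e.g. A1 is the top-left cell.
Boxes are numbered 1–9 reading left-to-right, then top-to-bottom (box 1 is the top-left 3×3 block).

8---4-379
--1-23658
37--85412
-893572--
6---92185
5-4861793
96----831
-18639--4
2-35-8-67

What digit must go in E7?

7

Row 7 already contains {1, 3, 6, 8, 9}.
Column E already contains {2, 3, 4, 5, 6, 8, 9}.
Its 3×3 block (box 8) already contains {3, 5, 6, 8, 9}.
The only value from 1–9 not eliminated is 7, so E7 = 7.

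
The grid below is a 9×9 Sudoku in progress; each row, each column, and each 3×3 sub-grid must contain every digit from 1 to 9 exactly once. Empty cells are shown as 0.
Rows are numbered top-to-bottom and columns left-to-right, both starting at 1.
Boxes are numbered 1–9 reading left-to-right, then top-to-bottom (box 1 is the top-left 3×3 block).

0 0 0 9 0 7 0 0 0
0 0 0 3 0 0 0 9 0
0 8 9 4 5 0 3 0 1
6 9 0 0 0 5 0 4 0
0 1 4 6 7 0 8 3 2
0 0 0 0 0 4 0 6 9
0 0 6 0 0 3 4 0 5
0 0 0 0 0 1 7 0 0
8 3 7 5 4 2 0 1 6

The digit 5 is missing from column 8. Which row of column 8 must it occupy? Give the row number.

1

Consider where 5 can go in column 8.
r3c8 is out (row 3 already has a 5).
r7c8 is out (row 7 already has a 5).
r8c8 is out (box 9 already has a 5).
So the only cell in column 8 that can hold 5 is r1c8.
That is row 1.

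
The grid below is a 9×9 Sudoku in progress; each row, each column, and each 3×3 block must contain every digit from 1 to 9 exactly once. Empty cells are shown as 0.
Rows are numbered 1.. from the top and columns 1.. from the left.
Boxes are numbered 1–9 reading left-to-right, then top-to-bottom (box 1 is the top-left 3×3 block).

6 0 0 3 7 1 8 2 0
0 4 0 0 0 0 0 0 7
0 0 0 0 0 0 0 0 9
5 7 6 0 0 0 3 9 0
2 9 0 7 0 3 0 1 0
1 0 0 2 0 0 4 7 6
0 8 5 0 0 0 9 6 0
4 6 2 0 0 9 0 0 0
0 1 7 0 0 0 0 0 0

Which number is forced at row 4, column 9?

2

Cell row 4, column 9 itself could take any of {2, 8} by direct elimination.
Consider where 2 can go in box 6.
row 5, column 7 is out (row 5 already has a 2).
row 5, column 9 is out (row 5 already has a 2).
So the only cell in box 6 that can hold 2 is row 4, column 9.
Therefore row 4, column 9 = 2.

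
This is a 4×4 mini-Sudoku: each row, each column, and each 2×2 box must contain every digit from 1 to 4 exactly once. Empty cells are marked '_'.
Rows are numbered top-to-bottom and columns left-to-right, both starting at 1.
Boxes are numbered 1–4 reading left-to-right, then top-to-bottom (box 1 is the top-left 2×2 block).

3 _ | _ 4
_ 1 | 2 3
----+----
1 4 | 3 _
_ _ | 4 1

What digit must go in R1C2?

Row 1 already contains {3, 4}.
Column 2 already contains {1, 4}.
Its 2×2 block (box 1) already contains {1, 3}.
The only value from 1–4 not eliminated is 2, so R1C2 = 2.

2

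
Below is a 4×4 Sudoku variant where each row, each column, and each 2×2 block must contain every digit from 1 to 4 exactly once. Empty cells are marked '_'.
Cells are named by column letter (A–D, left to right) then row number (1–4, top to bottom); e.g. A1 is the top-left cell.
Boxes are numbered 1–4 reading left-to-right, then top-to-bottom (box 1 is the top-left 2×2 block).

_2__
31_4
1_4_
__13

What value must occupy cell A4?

Cell A4 itself could take any of {2, 4} by direct elimination.
Consider where 2 can go in column A.
A1 is out (row 1 already has a 2).
So the only cell in column A that can hold 2 is A4.
Therefore A4 = 2.

2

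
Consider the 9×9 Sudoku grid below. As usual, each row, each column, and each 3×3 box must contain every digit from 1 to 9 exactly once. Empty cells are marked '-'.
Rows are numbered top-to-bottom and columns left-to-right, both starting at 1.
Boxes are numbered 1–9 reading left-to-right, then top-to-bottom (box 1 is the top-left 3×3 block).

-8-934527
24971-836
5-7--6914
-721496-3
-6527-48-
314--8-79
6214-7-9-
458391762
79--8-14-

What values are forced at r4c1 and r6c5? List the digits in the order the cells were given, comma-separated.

8,6

For r4c1:
  Row 4 already contains {1, 2, 3, 4, 6, 7, 9}.
  Column 1 already contains {2, 3, 4, 5, 6, 7}.
  Its 3×3 block (box 4) already contains {1, 2, 3, 4, 5, 6, 7}.
  The only value from 1–9 not eliminated is 8, so r4c1 = 8.
For r6c5:
  Consider where 6 can go in column 5.
  r3c5 is out (row 3 already has a 6).
  r7c5 is out (row 7 already has a 6).
  So the only cell in column 5 that can hold 6 is r6c5.
  So r6c5 = 6.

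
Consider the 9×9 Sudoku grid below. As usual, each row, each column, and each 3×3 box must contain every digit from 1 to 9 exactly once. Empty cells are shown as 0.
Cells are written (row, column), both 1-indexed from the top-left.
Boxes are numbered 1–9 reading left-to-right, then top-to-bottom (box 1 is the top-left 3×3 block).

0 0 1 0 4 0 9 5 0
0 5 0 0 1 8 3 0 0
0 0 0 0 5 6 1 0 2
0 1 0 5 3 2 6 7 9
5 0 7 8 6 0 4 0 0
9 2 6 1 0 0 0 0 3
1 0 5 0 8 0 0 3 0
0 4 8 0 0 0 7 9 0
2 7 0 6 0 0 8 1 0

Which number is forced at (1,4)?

2

Cell (1,4) itself could take any of {2, 3, 7} by direct elimination.
Consider where 2 can go in row 1.
(1,1) is out (column 1 already has a 2).
(1,2) is out (column 2 already has a 2).
(1,6) is out (column 6 already has a 2).
(1,9) is out (column 9 already has a 2).
So the only cell in row 1 that can hold 2 is (1,4).
Therefore (1,4) = 2.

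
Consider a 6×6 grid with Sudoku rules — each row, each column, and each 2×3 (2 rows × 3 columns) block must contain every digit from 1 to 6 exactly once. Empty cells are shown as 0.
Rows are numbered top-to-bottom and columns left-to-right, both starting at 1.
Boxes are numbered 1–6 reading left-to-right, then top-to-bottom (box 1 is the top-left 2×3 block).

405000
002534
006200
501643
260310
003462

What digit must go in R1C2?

3

Cell R1C2 itself could take any of {1, 3} by direct elimination.
Consider where 3 can go in row 1.
R1C4 is out (column 4 already has a 3).
R1C5 is out (column 5 already has a 3).
R1C6 is out (column 6 already has a 3).
So the only cell in row 1 that can hold 3 is R1C2.
Therefore R1C2 = 3.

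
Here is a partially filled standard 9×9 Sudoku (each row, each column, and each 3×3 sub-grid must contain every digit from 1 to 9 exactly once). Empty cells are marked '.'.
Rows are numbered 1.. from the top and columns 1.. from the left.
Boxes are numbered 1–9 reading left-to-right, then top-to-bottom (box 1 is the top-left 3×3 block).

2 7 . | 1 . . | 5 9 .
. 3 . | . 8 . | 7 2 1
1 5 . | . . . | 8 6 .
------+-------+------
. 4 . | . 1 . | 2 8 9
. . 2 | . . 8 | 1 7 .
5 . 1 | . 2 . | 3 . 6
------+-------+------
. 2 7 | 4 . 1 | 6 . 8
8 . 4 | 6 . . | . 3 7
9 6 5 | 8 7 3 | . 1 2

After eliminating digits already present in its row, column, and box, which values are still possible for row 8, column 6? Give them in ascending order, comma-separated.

2,5,9

Row 8 already contains {3, 4, 6, 7, 8}.
Column 6 already contains {1, 3, 8}.
Its 3×3 block (box 8) already contains {1, 3, 4, 6, 7, 8}.
Removing those from 1–9 leaves {2, 5, 9} as the candidates for row 8, column 6.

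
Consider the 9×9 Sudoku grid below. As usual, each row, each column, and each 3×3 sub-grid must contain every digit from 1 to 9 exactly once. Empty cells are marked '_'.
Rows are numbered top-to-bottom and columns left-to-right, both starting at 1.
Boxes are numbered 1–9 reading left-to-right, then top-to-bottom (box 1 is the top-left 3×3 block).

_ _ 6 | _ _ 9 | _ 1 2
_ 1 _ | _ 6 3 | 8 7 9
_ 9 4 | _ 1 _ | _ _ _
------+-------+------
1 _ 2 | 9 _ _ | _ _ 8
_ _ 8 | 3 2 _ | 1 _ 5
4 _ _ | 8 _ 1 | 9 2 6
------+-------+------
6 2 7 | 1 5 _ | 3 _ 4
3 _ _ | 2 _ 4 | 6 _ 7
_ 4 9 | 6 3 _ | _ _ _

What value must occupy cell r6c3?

Cell r6c3 itself could take any of {3, 5} by direct elimination.
Consider where 3 can go in column 3.
r2c3 is out (row 2 already has a 3).
r8c3 is out (row 8 already has a 3).
So the only cell in column 3 that can hold 3 is r6c3.
Therefore r6c3 = 3.

3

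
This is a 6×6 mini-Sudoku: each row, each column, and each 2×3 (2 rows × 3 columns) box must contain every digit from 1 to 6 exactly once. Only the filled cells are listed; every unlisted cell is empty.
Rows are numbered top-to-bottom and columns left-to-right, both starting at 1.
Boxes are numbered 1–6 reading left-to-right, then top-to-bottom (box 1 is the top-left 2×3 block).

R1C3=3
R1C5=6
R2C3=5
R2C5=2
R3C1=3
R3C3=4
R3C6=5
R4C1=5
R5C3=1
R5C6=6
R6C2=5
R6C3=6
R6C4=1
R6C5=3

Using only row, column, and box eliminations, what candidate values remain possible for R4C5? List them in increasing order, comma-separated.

Row 4 already contains {5}.
Column 5 already contains {2, 3, 6}.
Its 2×3 block (box 4) already contains {5}.
Removing those from 1–6 leaves {1, 4} as the candidates for R4C5.

1,4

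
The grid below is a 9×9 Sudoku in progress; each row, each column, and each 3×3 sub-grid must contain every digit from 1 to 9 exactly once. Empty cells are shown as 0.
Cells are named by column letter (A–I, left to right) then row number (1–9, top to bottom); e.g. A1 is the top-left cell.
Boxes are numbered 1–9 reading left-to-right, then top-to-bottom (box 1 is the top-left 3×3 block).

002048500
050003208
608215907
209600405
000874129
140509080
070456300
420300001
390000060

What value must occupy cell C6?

7

Cell C6 itself could take any of {3, 6, 7} by direct elimination.
Consider where 7 can go in box 4.
B4 is out (column B already has a 7).
A5 is out (row 5 already has a 7).
B5 is out (row 5 already has a 7).
C5 is out (row 5 already has a 7).
So the only cell in box 4 that can hold 7 is C6.
Therefore C6 = 7.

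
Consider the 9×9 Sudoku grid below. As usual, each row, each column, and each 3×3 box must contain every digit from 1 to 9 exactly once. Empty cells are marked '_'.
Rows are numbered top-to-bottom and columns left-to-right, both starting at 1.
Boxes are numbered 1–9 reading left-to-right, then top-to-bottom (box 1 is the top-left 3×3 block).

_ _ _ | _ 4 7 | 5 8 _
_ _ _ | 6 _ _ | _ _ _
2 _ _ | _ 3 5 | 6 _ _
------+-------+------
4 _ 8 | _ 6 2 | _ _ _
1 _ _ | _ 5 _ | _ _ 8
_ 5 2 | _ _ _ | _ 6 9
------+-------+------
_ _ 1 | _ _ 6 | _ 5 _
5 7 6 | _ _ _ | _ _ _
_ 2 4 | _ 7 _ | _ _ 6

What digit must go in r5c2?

Cell r5c2 itself could take any of {3, 6, 9} by direct elimination.
Consider where 6 can go in row 5.
r5c3 is out (column 3 already has a 6).
r5c4 is out (column 4 already has a 6).
r5c6 is out (column 6 already has a 6).
r5c7 is out (column 7 already has a 6).
r5c8 is out (column 8 already has a 6).
So the only cell in row 5 that can hold 6 is r5c2.
Therefore r5c2 = 6.

6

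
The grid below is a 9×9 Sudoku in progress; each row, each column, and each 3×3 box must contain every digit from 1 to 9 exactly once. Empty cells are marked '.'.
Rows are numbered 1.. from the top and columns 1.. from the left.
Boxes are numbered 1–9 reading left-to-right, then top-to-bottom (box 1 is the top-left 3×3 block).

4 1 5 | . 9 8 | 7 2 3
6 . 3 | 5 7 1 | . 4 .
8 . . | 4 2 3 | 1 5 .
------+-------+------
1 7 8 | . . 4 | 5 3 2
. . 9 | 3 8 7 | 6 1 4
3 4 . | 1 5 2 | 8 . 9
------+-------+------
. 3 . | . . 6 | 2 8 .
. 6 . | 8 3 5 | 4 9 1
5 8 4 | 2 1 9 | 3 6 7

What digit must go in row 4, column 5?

Row 4 already contains {1, 2, 3, 4, 5, 7, 8}.
Column 5 already contains {1, 2, 3, 5, 7, 8, 9}.
Its 3×3 block (box 5) already contains {1, 2, 3, 4, 5, 7, 8}.
The only value from 1–9 not eliminated is 6, so row 4, column 5 = 6.

6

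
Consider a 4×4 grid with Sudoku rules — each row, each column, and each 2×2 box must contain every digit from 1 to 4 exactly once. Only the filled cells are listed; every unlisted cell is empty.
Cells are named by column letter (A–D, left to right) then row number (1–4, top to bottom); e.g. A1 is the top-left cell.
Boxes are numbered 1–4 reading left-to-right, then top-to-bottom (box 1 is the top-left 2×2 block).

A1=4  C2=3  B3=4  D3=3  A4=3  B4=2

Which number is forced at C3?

Cell C3 itself could take any of {1, 2} by direct elimination.
Consider where 2 can go in box 4.
C4 is out (row 4 already has a 2).
D4 is out (row 4 already has a 2).
So the only cell in box 4 that can hold 2 is C3.
Therefore C3 = 2.

2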